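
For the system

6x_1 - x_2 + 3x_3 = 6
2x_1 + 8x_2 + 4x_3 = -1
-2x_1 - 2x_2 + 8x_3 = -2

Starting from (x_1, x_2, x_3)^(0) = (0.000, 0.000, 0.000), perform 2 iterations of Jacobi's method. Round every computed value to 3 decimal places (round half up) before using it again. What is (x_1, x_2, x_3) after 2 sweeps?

(1.104, -0.250, -0.031)

Iteration 1:
  x_1 = (6 - (-1)·0.000 - (3)·0.000) / (6) = 1.000
  x_2 = (-1 - (2)·0.000 - (4)·0.000) / (8) = -0.125
  x_3 = (-2 - (-2)·0.000 - (-2)·0.000) / (8) = -0.250
Iteration 2:
  x_1 = (6 - (-1)·-0.125 - (3)·-0.250) / (6) = 1.104
  x_2 = (-1 - (2)·1.000 - (4)·-0.250) / (8) = -0.250
  x_3 = (-2 - (-2)·1.000 - (-2)·-0.125) / (8) = -0.031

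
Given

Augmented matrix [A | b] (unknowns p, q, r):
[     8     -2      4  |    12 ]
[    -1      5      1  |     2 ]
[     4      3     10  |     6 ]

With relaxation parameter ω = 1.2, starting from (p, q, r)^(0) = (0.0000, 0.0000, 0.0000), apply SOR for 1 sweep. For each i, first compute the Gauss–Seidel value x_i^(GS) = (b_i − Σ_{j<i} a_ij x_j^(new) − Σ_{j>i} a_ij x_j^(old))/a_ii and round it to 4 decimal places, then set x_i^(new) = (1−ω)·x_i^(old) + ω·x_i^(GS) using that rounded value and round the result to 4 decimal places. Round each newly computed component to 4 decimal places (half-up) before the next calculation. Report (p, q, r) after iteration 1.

(1.8000, 0.9120, -0.4723)

Iteration 1:
  p: GS value = (12 - (-2)·0.0000 - (4)·0.0000) / (8) = 1.5000;  p ← (1−ω)·0.0000 + ω·1.5000 = 1.8000
  q: GS value = (2 - (-1)·1.8000 - (1)·0.0000) / (5) = 0.7600;  q ← (1−ω)·0.0000 + ω·0.7600 = 0.9120
  r: GS value = (6 - (4)·1.8000 - (3)·0.9120) / (10) = -0.3936;  r ← (1−ω)·0.0000 + ω·-0.3936 = -0.4723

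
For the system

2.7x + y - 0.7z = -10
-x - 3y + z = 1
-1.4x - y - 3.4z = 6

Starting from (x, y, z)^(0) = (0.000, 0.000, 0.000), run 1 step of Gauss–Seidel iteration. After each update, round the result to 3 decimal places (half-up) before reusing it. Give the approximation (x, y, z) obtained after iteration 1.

Iteration 1:
  x = (-10 - (1)·0.000 - (-0.7)·0.000) / (2.7) = -3.704
  y = (1 - (-1)·-3.704 - (1)·0.000) / (-3) = 0.901
  z = (6 - (-1.4)·-3.704 - (-1)·0.901) / (-3.4) = -0.505

(-3.704, 0.901, -0.505)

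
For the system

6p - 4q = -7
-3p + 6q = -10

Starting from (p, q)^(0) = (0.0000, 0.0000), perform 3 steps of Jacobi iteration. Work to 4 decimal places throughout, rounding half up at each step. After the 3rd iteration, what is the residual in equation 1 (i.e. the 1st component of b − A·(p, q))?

-2.2222

Iteration 1:
  p = (-7 - (-4)·0.0000) / (6) = -1.1667
  q = (-10 - (-3)·0.0000) / (6) = -1.6667
Iteration 2:
  p = (-7 - (-4)·-1.6667) / (6) = -2.2778
  q = (-10 - (-3)·-1.1667) / (6) = -2.2500
Iteration 3:
  p = (-7 - (-4)·-2.2500) / (6) = -2.6667
  q = (-10 - (-3)·-2.2778) / (6) = -2.8056
Residual b − A·x = (-2.2222, -1.1665)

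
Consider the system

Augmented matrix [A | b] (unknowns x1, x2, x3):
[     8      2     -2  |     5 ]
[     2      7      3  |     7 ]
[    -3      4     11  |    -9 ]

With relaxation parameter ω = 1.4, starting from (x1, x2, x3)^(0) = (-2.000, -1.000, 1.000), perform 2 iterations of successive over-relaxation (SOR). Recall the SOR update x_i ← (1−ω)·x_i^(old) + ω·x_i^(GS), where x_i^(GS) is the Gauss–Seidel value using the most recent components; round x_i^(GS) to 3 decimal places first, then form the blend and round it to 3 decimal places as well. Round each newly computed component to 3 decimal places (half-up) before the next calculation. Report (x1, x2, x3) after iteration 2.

(-0.431, 1.931, -1.987)

Iteration 1:
  x1: GS value = (5 - (2)·-1.000 - (-2)·1.000) / (8) = 1.125;  x1 ← (1−ω)·-2.000 + ω·1.125 = 2.375
  x2: GS value = (7 - (2)·2.375 - (3)·1.000) / (7) = -0.107;  x2 ← (1−ω)·-1.000 + ω·-0.107 = 0.250
  x3: GS value = (-9 - (-3)·2.375 - (4)·0.250) / (11) = -0.261;  x3 ← (1−ω)·1.000 + ω·-0.261 = -0.765
Iteration 2:
  x1: GS value = (5 - (2)·0.250 - (-2)·-0.765) / (8) = 0.371;  x1 ← (1−ω)·2.375 + ω·0.371 = -0.431
  x2: GS value = (7 - (2)·-0.431 - (3)·-0.765) / (7) = 1.451;  x2 ← (1−ω)·0.250 + ω·1.451 = 1.931
  x3: GS value = (-9 - (-3)·-0.431 - (4)·1.931) / (11) = -1.638;  x3 ← (1−ω)·-0.765 + ω·-1.638 = -1.987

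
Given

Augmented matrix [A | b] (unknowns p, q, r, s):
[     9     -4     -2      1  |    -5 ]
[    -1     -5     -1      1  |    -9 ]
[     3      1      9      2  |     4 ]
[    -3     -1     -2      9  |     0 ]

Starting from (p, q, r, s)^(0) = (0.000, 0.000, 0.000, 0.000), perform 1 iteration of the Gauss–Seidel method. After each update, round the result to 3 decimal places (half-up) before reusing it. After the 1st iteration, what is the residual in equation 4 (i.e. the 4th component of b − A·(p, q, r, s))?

Iteration 1:
  p = (-5 - (-4)·0.000 - (-2)·0.000 - (1)·0.000) / (9) = -0.556
  q = (-9 - (-1)·-0.556 - (-1)·0.000 - (1)·0.000) / (-5) = 1.911
  r = (4 - (3)·-0.556 - (1)·1.911 - (2)·0.000) / (9) = 0.417
  s = (0 - (-3)·-0.556 - (-1)·1.911 - (-2)·0.417) / (9) = 0.120
Residual b − A·x = (8.362, 0.296, -0.236, -0.003)

-0.003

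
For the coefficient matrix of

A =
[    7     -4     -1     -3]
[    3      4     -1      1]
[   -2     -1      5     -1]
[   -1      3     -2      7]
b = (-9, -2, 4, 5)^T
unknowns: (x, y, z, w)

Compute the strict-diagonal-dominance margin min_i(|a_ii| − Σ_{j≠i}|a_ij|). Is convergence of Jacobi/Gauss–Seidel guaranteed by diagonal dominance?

row 1: |7| − (4+1+3) = -1
row 2: |4| − (3+1+1) = -1
row 3: |5| − (2+1+1) = 1
row 4: |7| − (1+3+2) = 1
minimum over rows = -1 → not strictly diagonally dominant

-1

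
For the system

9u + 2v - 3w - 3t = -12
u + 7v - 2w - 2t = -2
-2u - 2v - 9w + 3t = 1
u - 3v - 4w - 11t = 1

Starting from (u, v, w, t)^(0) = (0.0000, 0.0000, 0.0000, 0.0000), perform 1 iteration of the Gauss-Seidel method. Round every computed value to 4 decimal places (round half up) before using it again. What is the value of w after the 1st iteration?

Iteration 1:
  u = (-12 - (2)·0.0000 - (-3)·0.0000 - (-3)·0.0000) / (9) = -1.3333
  v = (-2 - (1)·-1.3333 - (-2)·0.0000 - (-2)·0.0000) / (7) = -0.0952
  w = (1 - (-2)·-1.3333 - (-2)·-0.0952 - (3)·0.0000) / (-9) = 0.2063
  t = (1 - (1)·-1.3333 - (-3)·-0.0952 - (-4)·0.2063) / (-11) = -0.2612

0.2063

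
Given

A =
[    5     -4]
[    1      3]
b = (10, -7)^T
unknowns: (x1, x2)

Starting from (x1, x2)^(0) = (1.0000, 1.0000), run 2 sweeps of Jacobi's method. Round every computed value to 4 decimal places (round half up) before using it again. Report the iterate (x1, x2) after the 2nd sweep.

(-0.1334, -3.2667)

Iteration 1:
  x1 = (10 - (-4)·1.0000) / (5) = 2.8000
  x2 = (-7 - (1)·1.0000) / (3) = -2.6667
Iteration 2:
  x1 = (10 - (-4)·-2.6667) / (5) = -0.1334
  x2 = (-7 - (1)·2.8000) / (3) = -3.2667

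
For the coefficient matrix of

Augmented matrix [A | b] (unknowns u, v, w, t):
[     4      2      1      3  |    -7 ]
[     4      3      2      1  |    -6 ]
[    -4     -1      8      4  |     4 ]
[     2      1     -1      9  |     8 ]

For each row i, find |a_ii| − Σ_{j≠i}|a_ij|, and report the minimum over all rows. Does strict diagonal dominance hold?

row 1: |4| − (2+1+3) = -2
row 2: |3| − (4+2+1) = -4
row 3: |8| − (4+1+4) = -1
row 4: |9| − (2+1+1) = 5
minimum over rows = -4 → not strictly diagonally dominant

-4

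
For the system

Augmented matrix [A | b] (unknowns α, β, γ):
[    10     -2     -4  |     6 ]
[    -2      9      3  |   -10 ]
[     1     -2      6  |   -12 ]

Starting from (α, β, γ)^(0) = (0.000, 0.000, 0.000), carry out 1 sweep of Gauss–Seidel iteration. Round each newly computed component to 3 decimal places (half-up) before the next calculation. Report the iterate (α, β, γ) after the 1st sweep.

(0.600, -0.978, -2.426)

Iteration 1:
  α = (6 - (-2)·0.000 - (-4)·0.000) / (10) = 0.600
  β = (-10 - (-2)·0.600 - (3)·0.000) / (9) = -0.978
  γ = (-12 - (1)·0.600 - (-2)·-0.978) / (6) = -2.426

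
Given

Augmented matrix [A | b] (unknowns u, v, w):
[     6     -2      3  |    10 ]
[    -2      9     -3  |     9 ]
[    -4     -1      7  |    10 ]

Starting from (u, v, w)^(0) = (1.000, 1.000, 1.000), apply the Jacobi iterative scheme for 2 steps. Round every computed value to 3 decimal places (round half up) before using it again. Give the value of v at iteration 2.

Iteration 1:
  u = (10 - (-2)·1.000 - (3)·1.000) / (6) = 1.500
  v = (9 - (-2)·1.000 - (-3)·1.000) / (9) = 1.556
  w = (10 - (-4)·1.000 - (-1)·1.000) / (7) = 2.143
Iteration 2:
  u = (10 - (-2)·1.556 - (3)·2.143) / (6) = 1.114
  v = (9 - (-2)·1.500 - (-3)·2.143) / (9) = 2.048
  w = (10 - (-4)·1.500 - (-1)·1.556) / (7) = 2.508

2.048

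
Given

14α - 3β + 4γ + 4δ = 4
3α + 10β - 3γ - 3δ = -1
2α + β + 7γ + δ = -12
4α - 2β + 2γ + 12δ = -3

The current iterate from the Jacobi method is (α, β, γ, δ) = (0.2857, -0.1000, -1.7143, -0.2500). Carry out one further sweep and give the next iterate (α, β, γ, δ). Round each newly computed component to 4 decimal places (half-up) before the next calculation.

(0.8255, -0.7750, -1.7459, -0.0762)

One sweep:
  α = (4 - (-3)·-0.1000 - (4)·-1.7143 - (4)·-0.2500) / (14) = 0.8255
  β = (-1 - (3)·0.2857 - (-3)·-1.7143 - (-3)·-0.2500) / (10) = -0.7750
  γ = (-12 - (2)·0.2857 - (1)·-0.1000 - (1)·-0.2500) / (7) = -1.7459
  δ = (-3 - (4)·0.2857 - (-2)·-0.1000 - (2)·-1.7143) / (12) = -0.0762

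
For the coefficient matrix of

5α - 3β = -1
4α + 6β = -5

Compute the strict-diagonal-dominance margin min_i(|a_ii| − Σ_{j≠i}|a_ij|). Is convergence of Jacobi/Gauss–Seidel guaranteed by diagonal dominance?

2

row 1: |5| − (3) = 2
row 2: |6| − (4) = 2
minimum over rows = 2 → strictly diagonally dominant (convergence guaranteed)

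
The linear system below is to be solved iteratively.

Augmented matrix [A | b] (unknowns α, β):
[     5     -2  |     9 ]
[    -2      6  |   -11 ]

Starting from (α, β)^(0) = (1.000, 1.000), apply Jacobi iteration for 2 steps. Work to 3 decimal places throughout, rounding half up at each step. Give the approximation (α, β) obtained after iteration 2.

(1.200, -1.100)

Iteration 1:
  α = (9 - (-2)·1.000) / (5) = 2.200
  β = (-11 - (-2)·1.000) / (6) = -1.500
Iteration 2:
  α = (9 - (-2)·-1.500) / (5) = 1.200
  β = (-11 - (-2)·2.200) / (6) = -1.100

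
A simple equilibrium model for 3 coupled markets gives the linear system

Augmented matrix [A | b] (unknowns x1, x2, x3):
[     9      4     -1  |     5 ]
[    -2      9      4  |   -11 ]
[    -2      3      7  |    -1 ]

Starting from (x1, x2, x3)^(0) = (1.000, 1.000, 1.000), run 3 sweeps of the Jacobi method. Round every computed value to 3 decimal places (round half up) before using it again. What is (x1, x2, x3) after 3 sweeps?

Iteration 1:
  x1 = (5 - (4)·1.000 - (-1)·1.000) / (9) = 0.222
  x2 = (-11 - (-2)·1.000 - (4)·1.000) / (9) = -1.444
  x3 = (-1 - (-2)·1.000 - (3)·1.000) / (7) = -0.286
Iteration 2:
  x1 = (5 - (4)·-1.444 - (-1)·-0.286) / (9) = 1.166
  x2 = (-11 - (-2)·0.222 - (4)·-0.286) / (9) = -1.046
  x3 = (-1 - (-2)·0.222 - (3)·-1.444) / (7) = 0.539
Iteration 3:
  x1 = (5 - (4)·-1.046 - (-1)·0.539) / (9) = 1.080
  x2 = (-11 - (-2)·1.166 - (4)·0.539) / (9) = -1.203
  x3 = (-1 - (-2)·1.166 - (3)·-1.046) / (7) = 0.639

(1.080, -1.203, 0.639)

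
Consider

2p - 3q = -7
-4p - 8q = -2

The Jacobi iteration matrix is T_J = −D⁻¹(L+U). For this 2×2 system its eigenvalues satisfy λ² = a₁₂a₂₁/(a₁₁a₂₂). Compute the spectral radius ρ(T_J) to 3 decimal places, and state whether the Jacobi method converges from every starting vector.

0.866

a₁₂a₂₁/(a₁₁a₂₂) = (-3)·(-4) / ((2)·(-8)) = -0.750000
ρ = √|-0.750000| = √0.750000 = 0.866
ρ < 1, so Jacobi converges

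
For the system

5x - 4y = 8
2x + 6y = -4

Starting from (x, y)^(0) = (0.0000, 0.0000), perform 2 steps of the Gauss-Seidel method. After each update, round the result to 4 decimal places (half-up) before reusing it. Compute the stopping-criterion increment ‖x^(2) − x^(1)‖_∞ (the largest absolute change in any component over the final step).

Iteration 1:
  x = (8 - (-4)·0.0000) / (5) = 1.6000
  y = (-4 - (2)·1.6000) / (6) = -1.2000
Iteration 2:
  x = (8 - (-4)·-1.2000) / (5) = 0.6400
  y = (-4 - (2)·0.6400) / (6) = -0.8800
Change: (-0.9600, 0.3200) → max |·| = 0.9600

0.9600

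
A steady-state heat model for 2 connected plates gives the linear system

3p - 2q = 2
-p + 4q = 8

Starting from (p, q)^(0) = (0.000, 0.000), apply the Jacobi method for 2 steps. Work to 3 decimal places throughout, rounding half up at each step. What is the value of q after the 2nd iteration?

2.167

Iteration 1:
  p = (2 - (-2)·0.000) / (3) = 0.667
  q = (8 - (-1)·0.000) / (4) = 2.000
Iteration 2:
  p = (2 - (-2)·2.000) / (3) = 2.000
  q = (8 - (-1)·0.667) / (4) = 2.167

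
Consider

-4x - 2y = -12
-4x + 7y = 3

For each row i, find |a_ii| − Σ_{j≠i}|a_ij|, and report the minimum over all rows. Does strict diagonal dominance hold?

2

row 1: |-4| − (2) = 2
row 2: |7| − (4) = 3
minimum over rows = 2 → strictly diagonally dominant (convergence guaranteed)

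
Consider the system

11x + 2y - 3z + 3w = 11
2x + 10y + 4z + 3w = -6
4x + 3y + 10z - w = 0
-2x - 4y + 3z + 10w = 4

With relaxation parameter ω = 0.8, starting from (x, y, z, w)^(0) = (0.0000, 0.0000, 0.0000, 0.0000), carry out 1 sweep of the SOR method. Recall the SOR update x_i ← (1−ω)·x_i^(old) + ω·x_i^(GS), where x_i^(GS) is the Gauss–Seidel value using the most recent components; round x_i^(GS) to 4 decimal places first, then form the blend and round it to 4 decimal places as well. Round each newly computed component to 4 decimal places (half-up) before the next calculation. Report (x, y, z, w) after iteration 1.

Iteration 1:
  x: GS value = (11 - (2)·0.0000 - (-3)·0.0000 - (3)·0.0000) / (11) = 1.0000;  x ← (1−ω)·0.0000 + ω·1.0000 = 0.8000
  y: GS value = (-6 - (2)·0.8000 - (4)·0.0000 - (3)·0.0000) / (10) = -0.7600;  y ← (1−ω)·0.0000 + ω·-0.7600 = -0.6080
  z: GS value = (0 - (4)·0.8000 - (3)·-0.6080 - (-1)·0.0000) / (10) = -0.1376;  z ← (1−ω)·0.0000 + ω·-0.1376 = -0.1101
  w: GS value = (4 - (-2)·0.8000 - (-4)·-0.6080 - (3)·-0.1101) / (10) = 0.3498;  w ← (1−ω)·0.0000 + ω·0.3498 = 0.2798

(0.8000, -0.6080, -0.1101, 0.2798)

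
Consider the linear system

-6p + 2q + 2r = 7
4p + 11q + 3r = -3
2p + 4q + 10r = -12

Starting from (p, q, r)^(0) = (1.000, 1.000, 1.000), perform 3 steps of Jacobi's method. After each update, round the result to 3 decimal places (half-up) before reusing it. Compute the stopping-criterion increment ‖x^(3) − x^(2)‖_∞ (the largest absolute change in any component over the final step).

0.791

Iteration 1:
  p = (7 - (2)·1.000 - (2)·1.000) / (-6) = -0.500
  q = (-3 - (4)·1.000 - (3)·1.000) / (11) = -0.909
  r = (-12 - (2)·1.000 - (4)·1.000) / (10) = -1.800
Iteration 2:
  p = (7 - (2)·-0.909 - (2)·-1.800) / (-6) = -2.070
  q = (-3 - (4)·-0.500 - (3)·-1.800) / (11) = 0.400
  r = (-12 - (2)·-0.500 - (4)·-0.909) / (10) = -0.736
Iteration 3:
  p = (7 - (2)·0.400 - (2)·-0.736) / (-6) = -1.279
  q = (-3 - (4)·-2.070 - (3)·-0.736) / (11) = 0.681
  r = (-12 - (2)·-2.070 - (4)·0.400) / (10) = -0.946
Change: (0.791, 0.281, -0.210) → max |·| = 0.791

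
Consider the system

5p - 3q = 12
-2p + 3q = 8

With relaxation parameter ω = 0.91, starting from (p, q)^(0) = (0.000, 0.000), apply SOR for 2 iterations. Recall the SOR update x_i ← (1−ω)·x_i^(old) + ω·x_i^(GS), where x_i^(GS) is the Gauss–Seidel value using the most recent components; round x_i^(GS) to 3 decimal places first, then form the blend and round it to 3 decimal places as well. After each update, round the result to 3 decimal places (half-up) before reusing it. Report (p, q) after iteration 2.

(4.429, 5.451)

Iteration 1:
  p: GS value = (12 - (-3)·0.000) / (5) = 2.400;  p ← (1−ω)·0.000 + ω·2.400 = 2.184
  q: GS value = (8 - (-2)·2.184) / (3) = 4.123;  q ← (1−ω)·0.000 + ω·4.123 = 3.752
Iteration 2:
  p: GS value = (12 - (-3)·3.752) / (5) = 4.651;  p ← (1−ω)·2.184 + ω·4.651 = 4.429
  q: GS value = (8 - (-2)·4.429) / (3) = 5.619;  q ← (1−ω)·3.752 + ω·5.619 = 5.451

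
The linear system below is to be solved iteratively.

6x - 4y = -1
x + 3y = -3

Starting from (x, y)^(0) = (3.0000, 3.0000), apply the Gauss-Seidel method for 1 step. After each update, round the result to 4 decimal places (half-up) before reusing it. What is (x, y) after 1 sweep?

(1.8333, -1.6111)

Iteration 1:
  x = (-1 - (-4)·3.0000) / (6) = 1.8333
  y = (-3 - (1)·1.8333) / (3) = -1.6111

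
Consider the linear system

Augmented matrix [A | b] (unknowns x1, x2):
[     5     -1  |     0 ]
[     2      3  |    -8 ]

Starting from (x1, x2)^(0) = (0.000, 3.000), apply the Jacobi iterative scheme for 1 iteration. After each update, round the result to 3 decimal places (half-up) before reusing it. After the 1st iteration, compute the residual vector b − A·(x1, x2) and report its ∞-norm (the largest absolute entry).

Iteration 1:
  x1 = (0 - (-1)·3.000) / (5) = 0.600
  x2 = (-8 - (2)·0.000) / (3) = -2.667
Residual b − A·x = (-5.667, -1.199); ∞-norm = 5.667

5.667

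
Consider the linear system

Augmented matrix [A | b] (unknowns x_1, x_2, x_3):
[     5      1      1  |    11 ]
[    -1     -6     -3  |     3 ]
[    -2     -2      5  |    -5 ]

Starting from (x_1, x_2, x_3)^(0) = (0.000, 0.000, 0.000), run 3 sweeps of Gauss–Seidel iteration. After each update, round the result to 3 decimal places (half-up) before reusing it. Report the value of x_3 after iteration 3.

Iteration 1:
  x_1 = (11 - (1)·0.000 - (1)·0.000) / (5) = 2.200
  x_2 = (3 - (-1)·2.200 - (-3)·0.000) / (-6) = -0.867
  x_3 = (-5 - (-2)·2.200 - (-2)·-0.867) / (5) = -0.467
Iteration 2:
  x_1 = (11 - (1)·-0.867 - (1)·-0.467) / (5) = 2.467
  x_2 = (3 - (-1)·2.467 - (-3)·-0.467) / (-6) = -0.678
  x_3 = (-5 - (-2)·2.467 - (-2)·-0.678) / (5) = -0.284
Iteration 3:
  x_1 = (11 - (1)·-0.678 - (1)·-0.284) / (5) = 2.392
  x_2 = (3 - (-1)·2.392 - (-3)·-0.284) / (-6) = -0.757
  x_3 = (-5 - (-2)·2.392 - (-2)·-0.757) / (5) = -0.346

-0.346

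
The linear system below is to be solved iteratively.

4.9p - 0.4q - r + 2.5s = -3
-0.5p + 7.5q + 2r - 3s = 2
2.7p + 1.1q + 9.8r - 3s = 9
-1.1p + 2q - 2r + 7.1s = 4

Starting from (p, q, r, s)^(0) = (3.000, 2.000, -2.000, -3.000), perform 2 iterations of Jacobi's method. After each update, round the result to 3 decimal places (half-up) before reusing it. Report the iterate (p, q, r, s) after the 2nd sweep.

Iteration 1:
  p = (-3 - (-0.4)·2.000 - (-1)·-2.000 - (2.5)·-3.000) / (4.9) = 0.673
  q = (2 - (-0.5)·3.000 - (2)·-2.000 - (-3)·-3.000) / (7.5) = -0.200
  r = (9 - (2.7)·3.000 - (1.1)·2.000 - (-3)·-3.000) / (9.8) = -1.051
  s = (4 - (-1.1)·3.000 - (2)·2.000 - (-2)·-2.000) / (7.1) = -0.099
Iteration 2:
  p = (-3 - (-0.4)·-0.200 - (-1)·-1.051 - (2.5)·-0.099) / (4.9) = -0.793
  q = (2 - (-0.5)·0.673 - (2)·-1.051 - (-3)·-0.099) / (7.5) = 0.552
  r = (9 - (2.7)·0.673 - (1.1)·-0.200 - (-3)·-0.099) / (9.8) = 0.725
  s = (4 - (-1.1)·0.673 - (2)·-0.200 - (-2)·-1.051) / (7.1) = 0.428

(-0.793, 0.552, 0.725, 0.428)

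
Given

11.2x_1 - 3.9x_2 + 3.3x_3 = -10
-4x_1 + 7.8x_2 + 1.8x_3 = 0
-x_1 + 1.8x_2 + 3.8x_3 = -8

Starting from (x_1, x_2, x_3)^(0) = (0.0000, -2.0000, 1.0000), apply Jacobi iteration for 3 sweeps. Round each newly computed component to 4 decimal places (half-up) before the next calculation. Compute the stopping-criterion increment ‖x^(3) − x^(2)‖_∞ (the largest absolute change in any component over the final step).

0.9498

Iteration 1:
  x_1 = (-10 - (-3.9)·-2.0000 - (3.3)·1.0000) / (11.2) = -1.8839
  x_2 = (0 - (-4)·0.0000 - (1.8)·1.0000) / (7.8) = -0.2308
  x_3 = (-8 - (-1)·0.0000 - (1.8)·-2.0000) / (3.8) = -1.1579
Iteration 2:
  x_1 = (-10 - (-3.9)·-0.2308 - (3.3)·-1.1579) / (11.2) = -0.6321
  x_2 = (0 - (-4)·-1.8839 - (1.8)·-1.1579) / (7.8) = -0.6989
  x_3 = (-8 - (-1)·-1.8839 - (1.8)·-0.2308) / (3.8) = -2.4917
Iteration 3:
  x_1 = (-10 - (-3.9)·-0.6989 - (3.3)·-2.4917) / (11.2) = -0.4021
  x_2 = (0 - (-4)·-0.6321 - (1.8)·-2.4917) / (7.8) = 0.2509
  x_3 = (-8 - (-1)·-0.6321 - (1.8)·-0.6989) / (3.8) = -1.9405
Change: (0.2300, 0.9498, 0.5512) → max |·| = 0.9498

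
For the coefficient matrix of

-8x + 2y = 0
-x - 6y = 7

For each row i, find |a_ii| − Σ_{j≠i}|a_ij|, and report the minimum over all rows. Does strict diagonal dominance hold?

5

row 1: |-8| − (2) = 6
row 2: |-6| − (1) = 5
minimum over rows = 5 → strictly diagonally dominant (convergence guaranteed)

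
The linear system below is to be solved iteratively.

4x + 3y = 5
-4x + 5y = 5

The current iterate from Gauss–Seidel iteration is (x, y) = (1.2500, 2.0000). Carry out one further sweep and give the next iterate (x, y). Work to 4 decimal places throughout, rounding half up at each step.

One sweep:
  x = (5 - (3)·2.0000) / (4) = -0.2500
  y = (5 - (-4)·-0.2500) / (5) = 0.8000

(-0.2500, 0.8000)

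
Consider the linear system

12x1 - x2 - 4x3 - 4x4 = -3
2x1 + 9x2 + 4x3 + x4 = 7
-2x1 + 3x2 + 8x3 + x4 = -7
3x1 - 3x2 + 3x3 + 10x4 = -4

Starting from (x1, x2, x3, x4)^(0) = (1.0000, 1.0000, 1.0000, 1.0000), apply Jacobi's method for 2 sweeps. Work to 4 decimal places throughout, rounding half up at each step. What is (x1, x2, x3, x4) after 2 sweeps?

(-0.8583, 1.2444, -0.6625, -0.2125)

Iteration 1:
  x1 = (-3 - (-1)·1.0000 - (-4)·1.0000 - (-4)·1.0000) / (12) = 0.5000
  x2 = (7 - (2)·1.0000 - (4)·1.0000 - (1)·1.0000) / (9) = 0.0000
  x3 = (-7 - (-2)·1.0000 - (3)·1.0000 - (1)·1.0000) / (8) = -1.1250
  x4 = (-4 - (3)·1.0000 - (-3)·1.0000 - (3)·1.0000) / (10) = -0.7000
Iteration 2:
  x1 = (-3 - (-1)·0.0000 - (-4)·-1.1250 - (-4)·-0.7000) / (12) = -0.8583
  x2 = (7 - (2)·0.5000 - (4)·-1.1250 - (1)·-0.7000) / (9) = 1.2444
  x3 = (-7 - (-2)·0.5000 - (3)·0.0000 - (1)·-0.7000) / (8) = -0.6625
  x4 = (-4 - (3)·0.5000 - (-3)·0.0000 - (3)·-1.1250) / (10) = -0.2125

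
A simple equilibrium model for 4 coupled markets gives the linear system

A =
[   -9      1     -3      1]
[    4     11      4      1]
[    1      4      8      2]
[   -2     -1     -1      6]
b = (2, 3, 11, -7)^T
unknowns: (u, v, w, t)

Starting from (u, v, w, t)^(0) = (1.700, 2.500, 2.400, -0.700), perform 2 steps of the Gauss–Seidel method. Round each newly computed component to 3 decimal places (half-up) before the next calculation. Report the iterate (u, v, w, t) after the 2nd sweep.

(-0.971, 0.090, 1.748, -1.184)

Iteration 1:
  u = (2 - (1)·2.500 - (-3)·2.400 - (1)·-0.700) / (-9) = -0.822
  v = (3 - (4)·-0.822 - (4)·2.400 - (1)·-0.700) / (11) = -0.237
  w = (11 - (1)·-0.822 - (4)·-0.237 - (2)·-0.700) / (8) = 1.771
  t = (-7 - (-2)·-0.822 - (-1)·-0.237 - (-1)·1.771) / (6) = -1.185
Iteration 2:
  u = (2 - (1)·-0.237 - (-3)·1.771 - (1)·-1.185) / (-9) = -0.971
  v = (3 - (4)·-0.971 - (4)·1.771 - (1)·-1.185) / (11) = 0.090
  w = (11 - (1)·-0.971 - (4)·0.090 - (2)·-1.185) / (8) = 1.748
  t = (-7 - (-2)·-0.971 - (-1)·0.090 - (-1)·1.748) / (6) = -1.184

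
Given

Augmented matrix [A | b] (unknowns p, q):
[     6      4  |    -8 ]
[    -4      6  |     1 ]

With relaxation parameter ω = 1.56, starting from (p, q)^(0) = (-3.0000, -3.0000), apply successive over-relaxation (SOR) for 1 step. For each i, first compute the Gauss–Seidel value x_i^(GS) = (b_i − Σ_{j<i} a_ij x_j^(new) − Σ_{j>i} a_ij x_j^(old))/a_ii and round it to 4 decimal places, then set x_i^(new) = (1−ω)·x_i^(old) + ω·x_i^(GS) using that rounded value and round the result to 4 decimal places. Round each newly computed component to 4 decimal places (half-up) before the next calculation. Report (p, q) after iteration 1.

(2.7201, 4.7690)

Iteration 1:
  p: GS value = (-8 - (4)·-3.0000) / (6) = 0.6667;  p ← (1−ω)·-3.0000 + ω·0.6667 = 2.7201
  q: GS value = (1 - (-4)·2.7201) / (6) = 1.9801;  q ← (1−ω)·-3.0000 + ω·1.9801 = 4.7690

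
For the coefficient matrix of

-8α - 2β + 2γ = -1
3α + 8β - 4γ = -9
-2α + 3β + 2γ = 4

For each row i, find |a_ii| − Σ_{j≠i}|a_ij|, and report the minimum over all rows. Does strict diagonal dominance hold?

-3

row 1: |-8| − (2+2) = 4
row 2: |8| − (3+4) = 1
row 3: |2| − (2+3) = -3
minimum over rows = -3 → not strictly diagonally dominant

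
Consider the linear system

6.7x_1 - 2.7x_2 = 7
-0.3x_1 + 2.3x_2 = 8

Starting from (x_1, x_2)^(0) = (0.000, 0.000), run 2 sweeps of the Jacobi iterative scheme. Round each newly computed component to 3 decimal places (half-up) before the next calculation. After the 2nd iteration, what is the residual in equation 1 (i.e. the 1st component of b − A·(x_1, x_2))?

0.372

Iteration 1:
  x_1 = (7 - (-2.7)·0.000) / (6.7) = 1.045
  x_2 = (8 - (-0.3)·0.000) / (2.3) = 3.478
Iteration 2:
  x_1 = (7 - (-2.7)·3.478) / (6.7) = 2.446
  x_2 = (8 - (-0.3)·1.045) / (2.3) = 3.615
Residual b − A·x = (0.372, 0.419)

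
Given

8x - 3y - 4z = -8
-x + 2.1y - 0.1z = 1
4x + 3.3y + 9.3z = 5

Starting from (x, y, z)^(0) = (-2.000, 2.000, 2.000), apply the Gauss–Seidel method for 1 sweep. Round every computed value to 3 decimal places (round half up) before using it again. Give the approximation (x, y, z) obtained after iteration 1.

Iteration 1:
  x = (-8 - (-3)·2.000 - (-4)·2.000) / (8) = 0.750
  y = (1 - (-1)·0.750 - (-0.1)·2.000) / (2.1) = 0.929
  z = (5 - (4)·0.750 - (3.3)·0.929) / (9.3) = -0.115

(0.750, 0.929, -0.115)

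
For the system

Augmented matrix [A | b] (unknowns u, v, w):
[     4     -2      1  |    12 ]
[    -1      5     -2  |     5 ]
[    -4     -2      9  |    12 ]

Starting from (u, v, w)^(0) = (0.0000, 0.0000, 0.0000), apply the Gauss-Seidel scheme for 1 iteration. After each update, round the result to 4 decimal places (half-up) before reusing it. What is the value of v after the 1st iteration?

1.6000

Iteration 1:
  u = (12 - (-2)·0.0000 - (1)·0.0000) / (4) = 3.0000
  v = (5 - (-1)·3.0000 - (-2)·0.0000) / (5) = 1.6000
  w = (12 - (-4)·3.0000 - (-2)·1.6000) / (9) = 3.0222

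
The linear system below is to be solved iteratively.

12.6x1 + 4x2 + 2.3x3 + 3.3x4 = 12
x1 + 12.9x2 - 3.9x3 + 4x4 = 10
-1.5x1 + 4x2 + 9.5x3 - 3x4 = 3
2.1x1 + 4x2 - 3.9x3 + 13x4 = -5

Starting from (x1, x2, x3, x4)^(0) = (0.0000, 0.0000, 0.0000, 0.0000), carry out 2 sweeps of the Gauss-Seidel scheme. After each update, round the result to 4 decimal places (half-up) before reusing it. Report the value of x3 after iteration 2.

Iteration 1:
  x1 = (12 - (4)·0.0000 - (2.3)·0.0000 - (3.3)·0.0000) / (12.6) = 0.9524
  x2 = (10 - (1)·0.9524 - (-3.9)·0.0000 - (4)·0.0000) / (12.9) = 0.7014
  x3 = (3 - (-1.5)·0.9524 - (4)·0.7014 - (-3)·0.0000) / (9.5) = 0.1708
  x4 = (-5 - (2.1)·0.9524 - (4)·0.7014 - (-3.9)·0.1708) / (13) = -0.7030
Iteration 2:
  x1 = (12 - (4)·0.7014 - (2.3)·0.1708 - (3.3)·-0.7030) / (12.6) = 0.8827
  x2 = (10 - (1)·0.8827 - (-3.9)·0.1708 - (4)·-0.7030) / (12.9) = 0.9764
  x3 = (3 - (-1.5)·0.8827 - (4)·0.9764 - (-3)·-0.7030) / (9.5) = -0.1780
  x4 = (-5 - (2.1)·0.8827 - (4)·0.9764 - (-3.9)·-0.1780) / (13) = -0.8810

-0.1780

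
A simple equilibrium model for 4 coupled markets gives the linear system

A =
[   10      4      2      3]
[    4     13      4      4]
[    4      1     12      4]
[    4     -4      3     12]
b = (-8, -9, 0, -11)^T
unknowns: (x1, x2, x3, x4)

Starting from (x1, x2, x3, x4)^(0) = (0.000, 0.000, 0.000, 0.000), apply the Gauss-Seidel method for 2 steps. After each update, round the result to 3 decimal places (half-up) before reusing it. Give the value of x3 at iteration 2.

0.464

Iteration 1:
  x1 = (-8 - (4)·0.000 - (2)·0.000 - (3)·0.000) / (10) = -0.800
  x2 = (-9 - (4)·-0.800 - (4)·0.000 - (4)·0.000) / (13) = -0.446
  x3 = (0 - (4)·-0.800 - (1)·-0.446 - (4)·0.000) / (12) = 0.304
  x4 = (-11 - (4)·-0.800 - (-4)·-0.446 - (3)·0.304) / (12) = -0.875
Iteration 2:
  x1 = (-8 - (4)·-0.446 - (2)·0.304 - (3)·-0.875) / (10) = -0.420
  x2 = (-9 - (4)·-0.420 - (4)·0.304 - (4)·-0.875) / (13) = -0.387
  x3 = (0 - (4)·-0.420 - (1)·-0.387 - (4)·-0.875) / (12) = 0.464
  x4 = (-11 - (4)·-0.420 - (-4)·-0.387 - (3)·0.464) / (12) = -1.022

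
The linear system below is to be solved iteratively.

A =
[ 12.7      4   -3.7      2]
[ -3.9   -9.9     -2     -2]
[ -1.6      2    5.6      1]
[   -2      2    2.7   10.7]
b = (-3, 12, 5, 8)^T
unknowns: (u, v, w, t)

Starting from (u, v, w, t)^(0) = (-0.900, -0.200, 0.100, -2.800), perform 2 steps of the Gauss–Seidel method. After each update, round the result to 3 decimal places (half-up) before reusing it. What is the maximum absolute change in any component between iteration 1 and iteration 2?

Iteration 1:
  u = (-3 - (4)·-0.200 - (-3.7)·0.100 - (2)·-2.800) / (12.7) = 0.297
  v = (12 - (-3.9)·0.297 - (-2)·0.100 - (-2)·-2.800) / (-9.9) = -0.784
  w = (5 - (-1.6)·0.297 - (2)·-0.784 - (1)·-2.800) / (5.6) = 1.758
  t = (8 - (-2)·0.297 - (2)·-0.784 - (2.7)·1.758) / (10.7) = 0.506
Iteration 2:
  u = (-3 - (4)·-0.784 - (-3.7)·1.758 - (2)·0.506) / (12.7) = 0.443
  v = (12 - (-3.9)·0.443 - (-2)·1.758 - (-2)·0.506) / (-9.9) = -1.844
  w = (5 - (-1.6)·0.443 - (2)·-1.844 - (1)·0.506) / (5.6) = 1.588
  t = (8 - (-2)·0.443 - (2)·-1.844 - (2.7)·1.588) / (10.7) = 0.774
Change: (0.146, -1.060, -0.170, 0.268) → max |·| = 1.060

1.060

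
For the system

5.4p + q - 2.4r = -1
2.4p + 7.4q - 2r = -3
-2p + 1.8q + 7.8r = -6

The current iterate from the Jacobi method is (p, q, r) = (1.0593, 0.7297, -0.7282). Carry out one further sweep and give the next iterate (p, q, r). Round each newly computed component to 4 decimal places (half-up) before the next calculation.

(-0.6440, -0.9458, -0.6660)

One sweep:
  p = (-1 - (1)·0.7297 - (-2.4)·-0.7282) / (5.4) = -0.6440
  q = (-3 - (2.4)·1.0593 - (-2)·-0.7282) / (7.4) = -0.9458
  r = (-6 - (-2)·1.0593 - (1.8)·0.7297) / (7.8) = -0.6660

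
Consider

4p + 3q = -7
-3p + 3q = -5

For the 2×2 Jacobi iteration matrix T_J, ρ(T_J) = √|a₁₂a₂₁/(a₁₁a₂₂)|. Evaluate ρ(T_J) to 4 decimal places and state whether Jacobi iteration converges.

0.8660

a₁₂a₂₁/(a₁₁a₂₂) = (3)·(-3) / ((4)·(3)) = -0.750000
ρ = √|-0.750000| = √0.750000 = 0.8660
ρ < 1, so Jacobi converges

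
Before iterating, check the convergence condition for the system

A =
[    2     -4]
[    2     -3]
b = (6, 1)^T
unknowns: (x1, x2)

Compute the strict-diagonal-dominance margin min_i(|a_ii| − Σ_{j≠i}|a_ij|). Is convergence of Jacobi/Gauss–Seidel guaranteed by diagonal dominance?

-2

row 1: |2| − (4) = -2
row 2: |-3| − (2) = 1
minimum over rows = -2 → not strictly diagonally dominant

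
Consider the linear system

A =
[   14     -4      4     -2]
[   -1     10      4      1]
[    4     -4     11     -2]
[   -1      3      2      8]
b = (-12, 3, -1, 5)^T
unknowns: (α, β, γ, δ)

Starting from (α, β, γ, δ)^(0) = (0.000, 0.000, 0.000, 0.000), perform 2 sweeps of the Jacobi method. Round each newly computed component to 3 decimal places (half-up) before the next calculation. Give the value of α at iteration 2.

Iteration 1:
  α = (-12 - (-4)·0.000 - (4)·0.000 - (-2)·0.000) / (14) = -0.857
  β = (3 - (-1)·0.000 - (4)·0.000 - (1)·0.000) / (10) = 0.300
  γ = (-1 - (4)·0.000 - (-4)·0.000 - (-2)·0.000) / (11) = -0.091
  δ = (5 - (-1)·0.000 - (3)·0.000 - (2)·0.000) / (8) = 0.625
Iteration 2:
  α = (-12 - (-4)·0.300 - (4)·-0.091 - (-2)·0.625) / (14) = -0.656
  β = (3 - (-1)·-0.857 - (4)·-0.091 - (1)·0.625) / (10) = 0.188
  γ = (-1 - (4)·-0.857 - (-4)·0.300 - (-2)·0.625) / (11) = 0.443
  δ = (5 - (-1)·-0.857 - (3)·0.300 - (2)·-0.091) / (8) = 0.428

-0.656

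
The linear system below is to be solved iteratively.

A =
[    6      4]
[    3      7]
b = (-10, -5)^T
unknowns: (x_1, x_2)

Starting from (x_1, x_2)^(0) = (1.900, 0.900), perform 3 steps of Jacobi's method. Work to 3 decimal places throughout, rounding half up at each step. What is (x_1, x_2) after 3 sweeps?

Iteration 1:
  x_1 = (-10 - (4)·0.900) / (6) = -2.267
  x_2 = (-5 - (3)·1.900) / (7) = -1.529
Iteration 2:
  x_1 = (-10 - (4)·-1.529) / (6) = -0.647
  x_2 = (-5 - (3)·-2.267) / (7) = 0.257
Iteration 3:
  x_1 = (-10 - (4)·0.257) / (6) = -1.838
  x_2 = (-5 - (3)·-0.647) / (7) = -0.437

(-1.838, -0.437)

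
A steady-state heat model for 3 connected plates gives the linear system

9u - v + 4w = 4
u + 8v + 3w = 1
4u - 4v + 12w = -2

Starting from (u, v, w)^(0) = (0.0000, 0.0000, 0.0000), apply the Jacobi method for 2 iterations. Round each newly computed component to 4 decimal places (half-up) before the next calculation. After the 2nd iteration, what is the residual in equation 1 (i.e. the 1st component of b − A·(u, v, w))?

0.4328

Iteration 1:
  u = (4 - (-1)·0.0000 - (4)·0.0000) / (9) = 0.4444
  v = (1 - (1)·0.0000 - (3)·0.0000) / (8) = 0.1250
  w = (-2 - (4)·0.0000 - (-4)·0.0000) / (12) = -0.1667
Iteration 2:
  u = (4 - (-1)·0.1250 - (4)·-0.1667) / (9) = 0.5324
  v = (1 - (1)·0.4444 - (3)·-0.1667) / (8) = 0.1320
  w = (-2 - (4)·0.4444 - (-4)·0.1250) / (12) = -0.2731
Residual b − A·x = (0.4328, 0.2309, -0.3244)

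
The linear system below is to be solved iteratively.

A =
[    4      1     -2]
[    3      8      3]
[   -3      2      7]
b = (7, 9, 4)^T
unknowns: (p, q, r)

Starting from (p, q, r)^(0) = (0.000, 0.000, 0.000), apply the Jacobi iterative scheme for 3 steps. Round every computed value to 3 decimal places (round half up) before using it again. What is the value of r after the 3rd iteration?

Iteration 1:
  p = (7 - (1)·0.000 - (-2)·0.000) / (4) = 1.750
  q = (9 - (3)·0.000 - (3)·0.000) / (8) = 1.125
  r = (4 - (-3)·0.000 - (2)·0.000) / (7) = 0.571
Iteration 2:
  p = (7 - (1)·1.125 - (-2)·0.571) / (4) = 1.754
  q = (9 - (3)·1.750 - (3)·0.571) / (8) = 0.255
  r = (4 - (-3)·1.750 - (2)·1.125) / (7) = 1.000
Iteration 3:
  p = (7 - (1)·0.255 - (-2)·1.000) / (4) = 2.186
  q = (9 - (3)·1.754 - (3)·1.000) / (8) = 0.092
  r = (4 - (-3)·1.754 - (2)·0.255) / (7) = 1.250

1.250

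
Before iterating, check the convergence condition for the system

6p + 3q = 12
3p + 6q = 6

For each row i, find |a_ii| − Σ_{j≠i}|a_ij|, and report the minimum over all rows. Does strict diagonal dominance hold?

row 1: |6| − (3) = 3
row 2: |6| − (3) = 3
minimum over rows = 3 → strictly diagonally dominant (convergence guaranteed)

3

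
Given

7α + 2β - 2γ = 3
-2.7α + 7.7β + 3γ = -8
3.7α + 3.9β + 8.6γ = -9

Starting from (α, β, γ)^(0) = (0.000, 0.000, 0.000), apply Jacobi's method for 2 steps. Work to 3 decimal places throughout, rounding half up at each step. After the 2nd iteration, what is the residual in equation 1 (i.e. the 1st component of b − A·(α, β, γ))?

-0.540

Iteration 1:
  α = (3 - (2)·0.000 - (-2)·0.000) / (7) = 0.429
  β = (-8 - (-2.7)·0.000 - (3)·0.000) / (7.7) = -1.039
  γ = (-9 - (3.7)·0.000 - (3.9)·0.000) / (8.6) = -1.047
Iteration 2:
  α = (3 - (2)·-1.039 - (-2)·-1.047) / (7) = 0.426
  β = (-8 - (-2.7)·0.429 - (3)·-1.047) / (7.7) = -0.481
  γ = (-9 - (3.7)·0.429 - (3.9)·-1.039) / (8.6) = -0.760
Residual b − A·x = (-0.540, -0.866, -2.164)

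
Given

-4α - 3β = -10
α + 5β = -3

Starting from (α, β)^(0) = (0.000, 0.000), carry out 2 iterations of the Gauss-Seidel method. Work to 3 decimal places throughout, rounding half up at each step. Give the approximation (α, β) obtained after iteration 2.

(3.325, -1.265)

Iteration 1:
  α = (-10 - (-3)·0.000) / (-4) = 2.500
  β = (-3 - (1)·2.500) / (5) = -1.100
Iteration 2:
  α = (-10 - (-3)·-1.100) / (-4) = 3.325
  β = (-3 - (1)·3.325) / (5) = -1.265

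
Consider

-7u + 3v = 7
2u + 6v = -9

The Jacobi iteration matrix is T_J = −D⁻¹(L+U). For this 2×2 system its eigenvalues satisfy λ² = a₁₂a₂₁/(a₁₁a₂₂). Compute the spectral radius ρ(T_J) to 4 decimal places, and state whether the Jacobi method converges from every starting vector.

a₁₂a₂₁/(a₁₁a₂₂) = (3)·(2) / ((-7)·(6)) = -0.142857
ρ = √|-0.142857| = √0.142857 = 0.3780
ρ < 1, so Jacobi converges

0.3780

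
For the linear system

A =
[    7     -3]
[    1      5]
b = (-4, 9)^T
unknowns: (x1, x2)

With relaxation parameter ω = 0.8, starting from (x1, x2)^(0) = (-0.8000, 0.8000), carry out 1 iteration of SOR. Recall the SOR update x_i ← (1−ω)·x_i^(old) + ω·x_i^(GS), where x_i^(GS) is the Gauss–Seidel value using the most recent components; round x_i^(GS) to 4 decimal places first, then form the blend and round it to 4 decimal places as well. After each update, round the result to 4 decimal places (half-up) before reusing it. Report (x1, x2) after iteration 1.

(-0.3429, 1.6549)

Iteration 1:
  x1: GS value = (-4 - (-3)·0.8000) / (7) = -0.2286;  x1 ← (1−ω)·-0.8000 + ω·-0.2286 = -0.3429
  x2: GS value = (9 - (1)·-0.3429) / (5) = 1.8686;  x2 ← (1−ω)·0.8000 + ω·1.8686 = 1.6549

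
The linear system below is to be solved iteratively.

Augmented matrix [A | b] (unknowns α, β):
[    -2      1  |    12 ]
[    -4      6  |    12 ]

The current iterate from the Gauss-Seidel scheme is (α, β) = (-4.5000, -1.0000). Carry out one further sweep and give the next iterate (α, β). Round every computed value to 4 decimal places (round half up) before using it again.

(-6.5000, -2.3333)

One sweep:
  α = (12 - (1)·-1.0000) / (-2) = -6.5000
  β = (12 - (-4)·-6.5000) / (6) = -2.3333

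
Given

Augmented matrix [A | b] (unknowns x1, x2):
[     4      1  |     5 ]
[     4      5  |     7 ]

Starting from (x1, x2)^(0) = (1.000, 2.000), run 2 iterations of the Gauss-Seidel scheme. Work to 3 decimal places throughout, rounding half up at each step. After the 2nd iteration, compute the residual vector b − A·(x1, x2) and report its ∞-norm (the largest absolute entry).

0.240

Iteration 1:
  x1 = (5 - (1)·2.000) / (4) = 0.750
  x2 = (7 - (4)·0.750) / (5) = 0.800
Iteration 2:
  x1 = (5 - (1)·0.800) / (4) = 1.050
  x2 = (7 - (4)·1.050) / (5) = 0.560
Residual b − A·x = (0.240, 0.000); ∞-norm = 0.240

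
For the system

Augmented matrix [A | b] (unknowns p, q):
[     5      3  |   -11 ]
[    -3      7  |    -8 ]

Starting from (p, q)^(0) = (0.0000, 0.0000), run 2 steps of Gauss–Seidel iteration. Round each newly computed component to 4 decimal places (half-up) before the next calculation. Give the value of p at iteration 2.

-0.9486

Iteration 1:
  p = (-11 - (3)·0.0000) / (5) = -2.2000
  q = (-8 - (-3)·-2.2000) / (7) = -2.0857
Iteration 2:
  p = (-11 - (3)·-2.0857) / (5) = -0.9486
  q = (-8 - (-3)·-0.9486) / (7) = -1.5494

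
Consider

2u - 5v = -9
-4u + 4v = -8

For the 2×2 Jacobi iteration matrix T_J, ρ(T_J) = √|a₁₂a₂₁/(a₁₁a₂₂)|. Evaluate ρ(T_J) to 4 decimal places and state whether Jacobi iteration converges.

a₁₂a₂₁/(a₁₁a₂₂) = (-5)·(-4) / ((2)·(4)) = 2.500000
ρ = √|2.500000| = √2.500000 = 1.5811
ρ > 1, so Jacobi diverges

1.5811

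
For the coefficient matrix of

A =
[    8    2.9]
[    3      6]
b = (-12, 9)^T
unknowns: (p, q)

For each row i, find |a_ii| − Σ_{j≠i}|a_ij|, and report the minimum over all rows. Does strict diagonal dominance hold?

3

row 1: |8| − (2.9) = 5.1
row 2: |6| − (3) = 3
minimum over rows = 3 → strictly diagonally dominant (convergence guaranteed)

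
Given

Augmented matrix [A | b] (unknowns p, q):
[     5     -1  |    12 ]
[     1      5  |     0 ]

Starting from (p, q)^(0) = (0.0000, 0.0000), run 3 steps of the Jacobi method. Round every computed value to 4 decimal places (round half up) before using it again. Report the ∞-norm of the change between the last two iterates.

Iteration 1:
  p = (12 - (-1)·0.0000) / (5) = 2.4000
  q = (0 - (1)·0.0000) / (5) = 0.0000
Iteration 2:
  p = (12 - (-1)·0.0000) / (5) = 2.4000
  q = (0 - (1)·2.4000) / (5) = -0.4800
Iteration 3:
  p = (12 - (-1)·-0.4800) / (5) = 2.3040
  q = (0 - (1)·2.4000) / (5) = -0.4800
Change: (-0.0960, 0.0000) → max |·| = 0.0960

0.0960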